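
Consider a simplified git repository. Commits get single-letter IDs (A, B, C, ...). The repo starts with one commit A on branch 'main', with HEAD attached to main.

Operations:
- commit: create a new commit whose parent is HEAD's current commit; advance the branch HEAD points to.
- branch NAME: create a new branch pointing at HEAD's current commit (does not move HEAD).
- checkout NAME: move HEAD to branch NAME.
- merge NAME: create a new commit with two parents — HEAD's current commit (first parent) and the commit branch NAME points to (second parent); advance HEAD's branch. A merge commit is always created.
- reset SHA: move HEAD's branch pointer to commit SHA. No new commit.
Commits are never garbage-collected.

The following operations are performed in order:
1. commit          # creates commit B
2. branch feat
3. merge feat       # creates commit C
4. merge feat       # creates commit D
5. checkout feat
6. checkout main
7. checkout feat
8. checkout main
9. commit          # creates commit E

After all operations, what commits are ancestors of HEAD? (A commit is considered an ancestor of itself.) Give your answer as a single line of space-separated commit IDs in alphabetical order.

After op 1 (commit): HEAD=main@B [main=B]
After op 2 (branch): HEAD=main@B [feat=B main=B]
After op 3 (merge): HEAD=main@C [feat=B main=C]
After op 4 (merge): HEAD=main@D [feat=B main=D]
After op 5 (checkout): HEAD=feat@B [feat=B main=D]
After op 6 (checkout): HEAD=main@D [feat=B main=D]
After op 7 (checkout): HEAD=feat@B [feat=B main=D]
After op 8 (checkout): HEAD=main@D [feat=B main=D]
After op 9 (commit): HEAD=main@E [feat=B main=E]

Answer: A B C D E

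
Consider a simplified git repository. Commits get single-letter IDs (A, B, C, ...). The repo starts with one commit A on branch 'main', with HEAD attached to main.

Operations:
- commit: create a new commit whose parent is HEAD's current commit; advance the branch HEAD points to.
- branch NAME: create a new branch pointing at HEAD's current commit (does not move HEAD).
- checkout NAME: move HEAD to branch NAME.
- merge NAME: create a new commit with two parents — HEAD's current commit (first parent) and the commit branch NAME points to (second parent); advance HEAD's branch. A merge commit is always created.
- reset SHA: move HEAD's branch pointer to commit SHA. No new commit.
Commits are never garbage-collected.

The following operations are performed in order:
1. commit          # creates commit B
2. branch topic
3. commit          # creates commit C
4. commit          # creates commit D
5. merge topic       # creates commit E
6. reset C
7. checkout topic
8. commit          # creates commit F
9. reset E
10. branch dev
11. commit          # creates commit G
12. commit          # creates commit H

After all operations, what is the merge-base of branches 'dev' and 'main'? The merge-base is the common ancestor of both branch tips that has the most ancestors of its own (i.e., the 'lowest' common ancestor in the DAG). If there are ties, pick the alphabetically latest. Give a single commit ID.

After op 1 (commit): HEAD=main@B [main=B]
After op 2 (branch): HEAD=main@B [main=B topic=B]
After op 3 (commit): HEAD=main@C [main=C topic=B]
After op 4 (commit): HEAD=main@D [main=D topic=B]
After op 5 (merge): HEAD=main@E [main=E topic=B]
After op 6 (reset): HEAD=main@C [main=C topic=B]
After op 7 (checkout): HEAD=topic@B [main=C topic=B]
After op 8 (commit): HEAD=topic@F [main=C topic=F]
After op 9 (reset): HEAD=topic@E [main=C topic=E]
After op 10 (branch): HEAD=topic@E [dev=E main=C topic=E]
After op 11 (commit): HEAD=topic@G [dev=E main=C topic=G]
After op 12 (commit): HEAD=topic@H [dev=E main=C topic=H]
ancestors(dev=E): ['A', 'B', 'C', 'D', 'E']
ancestors(main=C): ['A', 'B', 'C']
common: ['A', 'B', 'C']

Answer: C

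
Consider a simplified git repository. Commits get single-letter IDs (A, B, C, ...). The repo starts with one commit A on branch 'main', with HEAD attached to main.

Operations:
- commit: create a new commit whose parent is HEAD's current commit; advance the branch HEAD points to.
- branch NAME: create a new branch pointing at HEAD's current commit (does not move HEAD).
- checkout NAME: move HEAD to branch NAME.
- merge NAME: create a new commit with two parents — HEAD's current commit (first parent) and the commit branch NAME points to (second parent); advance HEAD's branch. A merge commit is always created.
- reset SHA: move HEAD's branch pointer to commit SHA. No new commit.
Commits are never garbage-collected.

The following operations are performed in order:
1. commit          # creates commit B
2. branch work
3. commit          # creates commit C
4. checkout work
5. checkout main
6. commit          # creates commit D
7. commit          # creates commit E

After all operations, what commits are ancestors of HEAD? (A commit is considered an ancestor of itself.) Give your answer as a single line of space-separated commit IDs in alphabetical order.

Answer: A B C D E

Derivation:
After op 1 (commit): HEAD=main@B [main=B]
After op 2 (branch): HEAD=main@B [main=B work=B]
After op 3 (commit): HEAD=main@C [main=C work=B]
After op 4 (checkout): HEAD=work@B [main=C work=B]
After op 5 (checkout): HEAD=main@C [main=C work=B]
After op 6 (commit): HEAD=main@D [main=D work=B]
After op 7 (commit): HEAD=main@E [main=E work=B]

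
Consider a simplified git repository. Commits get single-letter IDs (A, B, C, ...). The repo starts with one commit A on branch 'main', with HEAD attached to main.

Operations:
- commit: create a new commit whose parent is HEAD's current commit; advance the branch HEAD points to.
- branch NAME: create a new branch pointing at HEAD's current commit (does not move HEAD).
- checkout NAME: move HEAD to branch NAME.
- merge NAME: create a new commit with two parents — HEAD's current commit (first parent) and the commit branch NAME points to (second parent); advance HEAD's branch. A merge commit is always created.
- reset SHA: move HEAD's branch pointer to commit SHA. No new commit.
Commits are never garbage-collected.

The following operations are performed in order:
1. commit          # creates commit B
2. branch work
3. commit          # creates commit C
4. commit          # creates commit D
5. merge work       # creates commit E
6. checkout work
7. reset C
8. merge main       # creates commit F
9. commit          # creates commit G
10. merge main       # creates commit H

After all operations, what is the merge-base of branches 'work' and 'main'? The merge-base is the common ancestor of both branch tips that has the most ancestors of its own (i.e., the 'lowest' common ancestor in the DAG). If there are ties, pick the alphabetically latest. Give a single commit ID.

After op 1 (commit): HEAD=main@B [main=B]
After op 2 (branch): HEAD=main@B [main=B work=B]
After op 3 (commit): HEAD=main@C [main=C work=B]
After op 4 (commit): HEAD=main@D [main=D work=B]
After op 5 (merge): HEAD=main@E [main=E work=B]
After op 6 (checkout): HEAD=work@B [main=E work=B]
After op 7 (reset): HEAD=work@C [main=E work=C]
After op 8 (merge): HEAD=work@F [main=E work=F]
After op 9 (commit): HEAD=work@G [main=E work=G]
After op 10 (merge): HEAD=work@H [main=E work=H]
ancestors(work=H): ['A', 'B', 'C', 'D', 'E', 'F', 'G', 'H']
ancestors(main=E): ['A', 'B', 'C', 'D', 'E']
common: ['A', 'B', 'C', 'D', 'E']

Answer: E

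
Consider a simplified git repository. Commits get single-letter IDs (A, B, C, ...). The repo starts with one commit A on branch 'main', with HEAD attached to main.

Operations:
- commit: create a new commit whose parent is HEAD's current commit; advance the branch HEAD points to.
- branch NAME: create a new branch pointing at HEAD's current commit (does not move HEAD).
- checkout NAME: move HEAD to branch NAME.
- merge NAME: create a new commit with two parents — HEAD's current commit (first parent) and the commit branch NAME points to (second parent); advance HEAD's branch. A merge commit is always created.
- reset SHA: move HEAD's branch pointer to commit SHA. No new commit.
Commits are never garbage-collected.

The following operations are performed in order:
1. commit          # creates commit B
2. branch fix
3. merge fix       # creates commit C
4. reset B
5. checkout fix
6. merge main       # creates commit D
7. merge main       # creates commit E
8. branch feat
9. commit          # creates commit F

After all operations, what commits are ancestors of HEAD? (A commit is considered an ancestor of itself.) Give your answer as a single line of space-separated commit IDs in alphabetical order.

Answer: A B D E F

Derivation:
After op 1 (commit): HEAD=main@B [main=B]
After op 2 (branch): HEAD=main@B [fix=B main=B]
After op 3 (merge): HEAD=main@C [fix=B main=C]
After op 4 (reset): HEAD=main@B [fix=B main=B]
After op 5 (checkout): HEAD=fix@B [fix=B main=B]
After op 6 (merge): HEAD=fix@D [fix=D main=B]
After op 7 (merge): HEAD=fix@E [fix=E main=B]
After op 8 (branch): HEAD=fix@E [feat=E fix=E main=B]
After op 9 (commit): HEAD=fix@F [feat=E fix=F main=B]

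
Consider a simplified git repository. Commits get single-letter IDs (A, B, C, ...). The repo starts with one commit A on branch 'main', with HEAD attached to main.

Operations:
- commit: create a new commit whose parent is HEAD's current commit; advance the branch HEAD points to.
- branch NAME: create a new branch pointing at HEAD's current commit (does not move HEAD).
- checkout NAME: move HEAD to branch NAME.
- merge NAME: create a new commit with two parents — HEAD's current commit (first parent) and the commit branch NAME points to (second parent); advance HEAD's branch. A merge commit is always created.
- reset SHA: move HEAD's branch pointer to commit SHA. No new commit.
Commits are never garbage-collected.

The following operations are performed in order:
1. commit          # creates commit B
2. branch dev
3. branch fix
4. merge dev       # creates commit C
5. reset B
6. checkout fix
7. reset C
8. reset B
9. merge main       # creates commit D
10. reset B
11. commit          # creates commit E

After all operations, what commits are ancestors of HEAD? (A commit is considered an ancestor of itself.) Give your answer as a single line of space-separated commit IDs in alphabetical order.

After op 1 (commit): HEAD=main@B [main=B]
After op 2 (branch): HEAD=main@B [dev=B main=B]
After op 3 (branch): HEAD=main@B [dev=B fix=B main=B]
After op 4 (merge): HEAD=main@C [dev=B fix=B main=C]
After op 5 (reset): HEAD=main@B [dev=B fix=B main=B]
After op 6 (checkout): HEAD=fix@B [dev=B fix=B main=B]
After op 7 (reset): HEAD=fix@C [dev=B fix=C main=B]
After op 8 (reset): HEAD=fix@B [dev=B fix=B main=B]
After op 9 (merge): HEAD=fix@D [dev=B fix=D main=B]
After op 10 (reset): HEAD=fix@B [dev=B fix=B main=B]
After op 11 (commit): HEAD=fix@E [dev=B fix=E main=B]

Answer: A B E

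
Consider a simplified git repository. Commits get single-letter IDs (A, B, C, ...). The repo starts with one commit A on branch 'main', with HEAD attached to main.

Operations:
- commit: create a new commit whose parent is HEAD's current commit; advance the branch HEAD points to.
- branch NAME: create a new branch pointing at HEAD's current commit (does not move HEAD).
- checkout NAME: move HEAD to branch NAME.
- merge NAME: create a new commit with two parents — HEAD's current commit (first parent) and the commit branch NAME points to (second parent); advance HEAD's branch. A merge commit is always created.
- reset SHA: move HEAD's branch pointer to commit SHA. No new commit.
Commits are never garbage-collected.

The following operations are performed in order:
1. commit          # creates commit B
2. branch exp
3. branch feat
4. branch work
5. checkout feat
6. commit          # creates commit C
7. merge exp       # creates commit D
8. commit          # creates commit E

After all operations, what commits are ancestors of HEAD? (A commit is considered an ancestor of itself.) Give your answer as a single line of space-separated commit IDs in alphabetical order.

Answer: A B C D E

Derivation:
After op 1 (commit): HEAD=main@B [main=B]
After op 2 (branch): HEAD=main@B [exp=B main=B]
After op 3 (branch): HEAD=main@B [exp=B feat=B main=B]
After op 4 (branch): HEAD=main@B [exp=B feat=B main=B work=B]
After op 5 (checkout): HEAD=feat@B [exp=B feat=B main=B work=B]
After op 6 (commit): HEAD=feat@C [exp=B feat=C main=B work=B]
After op 7 (merge): HEAD=feat@D [exp=B feat=D main=B work=B]
After op 8 (commit): HEAD=feat@E [exp=B feat=E main=B work=B]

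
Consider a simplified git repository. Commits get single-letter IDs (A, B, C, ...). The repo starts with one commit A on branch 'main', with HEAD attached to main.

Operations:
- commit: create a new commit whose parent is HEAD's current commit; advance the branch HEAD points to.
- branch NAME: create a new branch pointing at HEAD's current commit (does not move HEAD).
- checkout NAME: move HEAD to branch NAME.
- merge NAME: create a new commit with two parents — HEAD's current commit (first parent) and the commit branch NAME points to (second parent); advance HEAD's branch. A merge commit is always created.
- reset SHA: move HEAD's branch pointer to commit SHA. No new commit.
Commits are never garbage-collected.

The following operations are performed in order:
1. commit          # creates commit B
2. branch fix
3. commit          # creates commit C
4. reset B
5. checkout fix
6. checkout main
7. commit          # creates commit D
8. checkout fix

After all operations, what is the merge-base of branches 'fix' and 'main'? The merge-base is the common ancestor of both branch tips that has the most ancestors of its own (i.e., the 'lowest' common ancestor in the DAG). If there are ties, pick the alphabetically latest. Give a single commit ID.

After op 1 (commit): HEAD=main@B [main=B]
After op 2 (branch): HEAD=main@B [fix=B main=B]
After op 3 (commit): HEAD=main@C [fix=B main=C]
After op 4 (reset): HEAD=main@B [fix=B main=B]
After op 5 (checkout): HEAD=fix@B [fix=B main=B]
After op 6 (checkout): HEAD=main@B [fix=B main=B]
After op 7 (commit): HEAD=main@D [fix=B main=D]
After op 8 (checkout): HEAD=fix@B [fix=B main=D]
ancestors(fix=B): ['A', 'B']
ancestors(main=D): ['A', 'B', 'D']
common: ['A', 'B']

Answer: B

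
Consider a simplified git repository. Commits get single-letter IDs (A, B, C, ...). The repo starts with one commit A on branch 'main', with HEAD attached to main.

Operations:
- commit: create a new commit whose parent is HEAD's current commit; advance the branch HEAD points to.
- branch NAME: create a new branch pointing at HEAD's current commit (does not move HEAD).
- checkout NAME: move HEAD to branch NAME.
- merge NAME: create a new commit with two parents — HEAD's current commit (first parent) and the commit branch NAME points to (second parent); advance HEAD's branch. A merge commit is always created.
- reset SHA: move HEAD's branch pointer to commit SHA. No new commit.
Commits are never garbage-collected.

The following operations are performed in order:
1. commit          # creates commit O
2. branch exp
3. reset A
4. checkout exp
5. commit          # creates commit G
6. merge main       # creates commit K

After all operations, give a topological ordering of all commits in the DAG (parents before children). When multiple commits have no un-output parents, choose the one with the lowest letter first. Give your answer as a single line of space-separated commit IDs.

Answer: A O G K

Derivation:
After op 1 (commit): HEAD=main@O [main=O]
After op 2 (branch): HEAD=main@O [exp=O main=O]
After op 3 (reset): HEAD=main@A [exp=O main=A]
After op 4 (checkout): HEAD=exp@O [exp=O main=A]
After op 5 (commit): HEAD=exp@G [exp=G main=A]
After op 6 (merge): HEAD=exp@K [exp=K main=A]
commit A: parents=[]
commit G: parents=['O']
commit K: parents=['G', 'A']
commit O: parents=['A']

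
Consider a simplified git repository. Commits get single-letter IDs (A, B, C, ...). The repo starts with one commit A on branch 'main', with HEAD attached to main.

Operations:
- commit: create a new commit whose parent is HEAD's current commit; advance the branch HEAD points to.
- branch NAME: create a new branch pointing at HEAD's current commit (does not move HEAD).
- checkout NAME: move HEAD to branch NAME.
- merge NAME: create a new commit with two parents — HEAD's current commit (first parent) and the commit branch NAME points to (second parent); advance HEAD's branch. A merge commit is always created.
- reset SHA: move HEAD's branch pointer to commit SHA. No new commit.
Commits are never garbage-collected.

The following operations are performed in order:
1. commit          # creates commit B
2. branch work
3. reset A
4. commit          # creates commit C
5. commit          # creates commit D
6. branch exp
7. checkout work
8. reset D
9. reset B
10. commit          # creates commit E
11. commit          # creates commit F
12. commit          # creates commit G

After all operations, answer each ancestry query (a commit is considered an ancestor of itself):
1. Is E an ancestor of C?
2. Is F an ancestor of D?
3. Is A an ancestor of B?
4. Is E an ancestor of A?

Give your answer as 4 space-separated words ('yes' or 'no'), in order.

Answer: no no yes no

Derivation:
After op 1 (commit): HEAD=main@B [main=B]
After op 2 (branch): HEAD=main@B [main=B work=B]
After op 3 (reset): HEAD=main@A [main=A work=B]
After op 4 (commit): HEAD=main@C [main=C work=B]
After op 5 (commit): HEAD=main@D [main=D work=B]
After op 6 (branch): HEAD=main@D [exp=D main=D work=B]
After op 7 (checkout): HEAD=work@B [exp=D main=D work=B]
After op 8 (reset): HEAD=work@D [exp=D main=D work=D]
After op 9 (reset): HEAD=work@B [exp=D main=D work=B]
After op 10 (commit): HEAD=work@E [exp=D main=D work=E]
After op 11 (commit): HEAD=work@F [exp=D main=D work=F]
After op 12 (commit): HEAD=work@G [exp=D main=D work=G]
ancestors(C) = {A,C}; E in? no
ancestors(D) = {A,C,D}; F in? no
ancestors(B) = {A,B}; A in? yes
ancestors(A) = {A}; E in? no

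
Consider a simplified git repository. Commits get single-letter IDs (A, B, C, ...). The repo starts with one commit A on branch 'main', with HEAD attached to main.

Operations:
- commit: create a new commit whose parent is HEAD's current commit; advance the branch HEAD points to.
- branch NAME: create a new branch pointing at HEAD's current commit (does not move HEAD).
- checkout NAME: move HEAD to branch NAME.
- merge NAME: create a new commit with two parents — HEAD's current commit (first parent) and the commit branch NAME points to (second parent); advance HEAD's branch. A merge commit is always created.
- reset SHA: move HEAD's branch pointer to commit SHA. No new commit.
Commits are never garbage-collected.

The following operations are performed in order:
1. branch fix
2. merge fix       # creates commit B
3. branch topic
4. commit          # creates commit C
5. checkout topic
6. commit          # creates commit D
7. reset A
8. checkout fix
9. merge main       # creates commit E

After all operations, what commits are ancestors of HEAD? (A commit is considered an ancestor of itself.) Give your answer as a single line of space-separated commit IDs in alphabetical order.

After op 1 (branch): HEAD=main@A [fix=A main=A]
After op 2 (merge): HEAD=main@B [fix=A main=B]
After op 3 (branch): HEAD=main@B [fix=A main=B topic=B]
After op 4 (commit): HEAD=main@C [fix=A main=C topic=B]
After op 5 (checkout): HEAD=topic@B [fix=A main=C topic=B]
After op 6 (commit): HEAD=topic@D [fix=A main=C topic=D]
After op 7 (reset): HEAD=topic@A [fix=A main=C topic=A]
After op 8 (checkout): HEAD=fix@A [fix=A main=C topic=A]
After op 9 (merge): HEAD=fix@E [fix=E main=C topic=A]

Answer: A B C E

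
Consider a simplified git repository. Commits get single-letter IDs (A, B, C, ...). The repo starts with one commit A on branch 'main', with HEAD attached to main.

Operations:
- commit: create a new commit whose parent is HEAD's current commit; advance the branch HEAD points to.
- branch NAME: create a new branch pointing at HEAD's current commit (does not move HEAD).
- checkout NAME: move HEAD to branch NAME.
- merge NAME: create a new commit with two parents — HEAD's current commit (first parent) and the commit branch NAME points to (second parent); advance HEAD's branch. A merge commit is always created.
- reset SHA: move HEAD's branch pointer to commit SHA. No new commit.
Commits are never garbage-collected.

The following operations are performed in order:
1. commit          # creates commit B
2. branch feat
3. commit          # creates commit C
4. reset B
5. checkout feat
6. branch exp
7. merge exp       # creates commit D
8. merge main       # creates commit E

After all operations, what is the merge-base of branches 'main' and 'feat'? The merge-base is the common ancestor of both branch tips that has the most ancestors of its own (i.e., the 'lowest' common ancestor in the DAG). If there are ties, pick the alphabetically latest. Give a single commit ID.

Answer: B

Derivation:
After op 1 (commit): HEAD=main@B [main=B]
After op 2 (branch): HEAD=main@B [feat=B main=B]
After op 3 (commit): HEAD=main@C [feat=B main=C]
After op 4 (reset): HEAD=main@B [feat=B main=B]
After op 5 (checkout): HEAD=feat@B [feat=B main=B]
After op 6 (branch): HEAD=feat@B [exp=B feat=B main=B]
After op 7 (merge): HEAD=feat@D [exp=B feat=D main=B]
After op 8 (merge): HEAD=feat@E [exp=B feat=E main=B]
ancestors(main=B): ['A', 'B']
ancestors(feat=E): ['A', 'B', 'D', 'E']
common: ['A', 'B']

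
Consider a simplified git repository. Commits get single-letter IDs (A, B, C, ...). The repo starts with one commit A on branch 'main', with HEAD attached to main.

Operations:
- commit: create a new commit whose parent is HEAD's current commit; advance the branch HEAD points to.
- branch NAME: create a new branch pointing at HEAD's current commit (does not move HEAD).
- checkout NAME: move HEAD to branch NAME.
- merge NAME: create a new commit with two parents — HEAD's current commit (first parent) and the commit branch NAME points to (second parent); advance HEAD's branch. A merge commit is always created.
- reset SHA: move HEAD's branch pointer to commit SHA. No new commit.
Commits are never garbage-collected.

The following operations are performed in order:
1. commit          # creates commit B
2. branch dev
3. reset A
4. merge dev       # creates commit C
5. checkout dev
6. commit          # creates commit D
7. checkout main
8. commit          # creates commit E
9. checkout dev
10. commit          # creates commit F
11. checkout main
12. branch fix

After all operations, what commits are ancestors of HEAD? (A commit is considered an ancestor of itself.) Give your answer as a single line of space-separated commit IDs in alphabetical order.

Answer: A B C E

Derivation:
After op 1 (commit): HEAD=main@B [main=B]
After op 2 (branch): HEAD=main@B [dev=B main=B]
After op 3 (reset): HEAD=main@A [dev=B main=A]
After op 4 (merge): HEAD=main@C [dev=B main=C]
After op 5 (checkout): HEAD=dev@B [dev=B main=C]
After op 6 (commit): HEAD=dev@D [dev=D main=C]
After op 7 (checkout): HEAD=main@C [dev=D main=C]
After op 8 (commit): HEAD=main@E [dev=D main=E]
After op 9 (checkout): HEAD=dev@D [dev=D main=E]
After op 10 (commit): HEAD=dev@F [dev=F main=E]
After op 11 (checkout): HEAD=main@E [dev=F main=E]
After op 12 (branch): HEAD=main@E [dev=F fix=E main=E]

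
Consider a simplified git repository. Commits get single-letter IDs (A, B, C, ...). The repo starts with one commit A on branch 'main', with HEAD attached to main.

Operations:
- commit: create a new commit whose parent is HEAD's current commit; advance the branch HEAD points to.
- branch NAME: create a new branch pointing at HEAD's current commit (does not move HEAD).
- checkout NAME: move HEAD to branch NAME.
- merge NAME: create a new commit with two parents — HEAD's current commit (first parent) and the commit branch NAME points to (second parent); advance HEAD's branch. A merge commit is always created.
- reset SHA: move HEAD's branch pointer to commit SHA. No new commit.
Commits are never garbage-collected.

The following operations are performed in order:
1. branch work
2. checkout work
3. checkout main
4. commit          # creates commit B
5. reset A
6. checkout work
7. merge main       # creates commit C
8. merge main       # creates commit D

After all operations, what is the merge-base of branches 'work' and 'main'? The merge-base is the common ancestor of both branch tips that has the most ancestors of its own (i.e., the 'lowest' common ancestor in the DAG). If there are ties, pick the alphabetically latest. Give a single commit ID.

Answer: A

Derivation:
After op 1 (branch): HEAD=main@A [main=A work=A]
After op 2 (checkout): HEAD=work@A [main=A work=A]
After op 3 (checkout): HEAD=main@A [main=A work=A]
After op 4 (commit): HEAD=main@B [main=B work=A]
After op 5 (reset): HEAD=main@A [main=A work=A]
After op 6 (checkout): HEAD=work@A [main=A work=A]
After op 7 (merge): HEAD=work@C [main=A work=C]
After op 8 (merge): HEAD=work@D [main=A work=D]
ancestors(work=D): ['A', 'C', 'D']
ancestors(main=A): ['A']
common: ['A']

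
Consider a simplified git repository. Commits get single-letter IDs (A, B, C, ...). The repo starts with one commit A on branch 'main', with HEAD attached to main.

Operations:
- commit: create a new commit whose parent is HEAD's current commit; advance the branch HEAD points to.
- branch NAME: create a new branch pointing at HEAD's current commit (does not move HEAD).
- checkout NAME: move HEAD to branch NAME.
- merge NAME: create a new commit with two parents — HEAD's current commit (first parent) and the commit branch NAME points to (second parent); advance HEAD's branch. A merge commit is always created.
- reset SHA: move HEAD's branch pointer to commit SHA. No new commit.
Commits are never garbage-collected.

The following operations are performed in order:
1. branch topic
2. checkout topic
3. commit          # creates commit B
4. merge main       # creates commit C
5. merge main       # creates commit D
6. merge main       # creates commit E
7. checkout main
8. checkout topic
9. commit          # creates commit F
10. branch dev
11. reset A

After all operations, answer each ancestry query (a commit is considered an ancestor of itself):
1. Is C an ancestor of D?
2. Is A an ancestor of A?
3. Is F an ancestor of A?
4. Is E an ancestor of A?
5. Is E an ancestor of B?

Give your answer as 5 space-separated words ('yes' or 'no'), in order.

After op 1 (branch): HEAD=main@A [main=A topic=A]
After op 2 (checkout): HEAD=topic@A [main=A topic=A]
After op 3 (commit): HEAD=topic@B [main=A topic=B]
After op 4 (merge): HEAD=topic@C [main=A topic=C]
After op 5 (merge): HEAD=topic@D [main=A topic=D]
After op 6 (merge): HEAD=topic@E [main=A topic=E]
After op 7 (checkout): HEAD=main@A [main=A topic=E]
After op 8 (checkout): HEAD=topic@E [main=A topic=E]
After op 9 (commit): HEAD=topic@F [main=A topic=F]
After op 10 (branch): HEAD=topic@F [dev=F main=A topic=F]
After op 11 (reset): HEAD=topic@A [dev=F main=A topic=A]
ancestors(D) = {A,B,C,D}; C in? yes
ancestors(A) = {A}; A in? yes
ancestors(A) = {A}; F in? no
ancestors(A) = {A}; E in? no
ancestors(B) = {A,B}; E in? no

Answer: yes yes no no no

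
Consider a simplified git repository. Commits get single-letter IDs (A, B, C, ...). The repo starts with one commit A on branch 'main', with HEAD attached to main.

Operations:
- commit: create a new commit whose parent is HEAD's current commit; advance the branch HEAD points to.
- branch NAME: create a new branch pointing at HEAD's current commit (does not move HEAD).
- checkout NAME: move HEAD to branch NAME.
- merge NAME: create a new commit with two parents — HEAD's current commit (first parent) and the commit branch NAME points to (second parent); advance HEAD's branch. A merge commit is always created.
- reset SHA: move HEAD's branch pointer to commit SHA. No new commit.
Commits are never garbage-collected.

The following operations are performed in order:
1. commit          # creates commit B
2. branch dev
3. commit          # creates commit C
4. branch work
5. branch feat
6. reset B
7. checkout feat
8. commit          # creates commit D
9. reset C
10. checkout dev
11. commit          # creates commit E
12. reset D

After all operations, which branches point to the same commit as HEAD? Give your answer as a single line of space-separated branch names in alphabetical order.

Answer: dev

Derivation:
After op 1 (commit): HEAD=main@B [main=B]
After op 2 (branch): HEAD=main@B [dev=B main=B]
After op 3 (commit): HEAD=main@C [dev=B main=C]
After op 4 (branch): HEAD=main@C [dev=B main=C work=C]
After op 5 (branch): HEAD=main@C [dev=B feat=C main=C work=C]
After op 6 (reset): HEAD=main@B [dev=B feat=C main=B work=C]
After op 7 (checkout): HEAD=feat@C [dev=B feat=C main=B work=C]
After op 8 (commit): HEAD=feat@D [dev=B feat=D main=B work=C]
After op 9 (reset): HEAD=feat@C [dev=B feat=C main=B work=C]
After op 10 (checkout): HEAD=dev@B [dev=B feat=C main=B work=C]
After op 11 (commit): HEAD=dev@E [dev=E feat=C main=B work=C]
After op 12 (reset): HEAD=dev@D [dev=D feat=C main=B work=C]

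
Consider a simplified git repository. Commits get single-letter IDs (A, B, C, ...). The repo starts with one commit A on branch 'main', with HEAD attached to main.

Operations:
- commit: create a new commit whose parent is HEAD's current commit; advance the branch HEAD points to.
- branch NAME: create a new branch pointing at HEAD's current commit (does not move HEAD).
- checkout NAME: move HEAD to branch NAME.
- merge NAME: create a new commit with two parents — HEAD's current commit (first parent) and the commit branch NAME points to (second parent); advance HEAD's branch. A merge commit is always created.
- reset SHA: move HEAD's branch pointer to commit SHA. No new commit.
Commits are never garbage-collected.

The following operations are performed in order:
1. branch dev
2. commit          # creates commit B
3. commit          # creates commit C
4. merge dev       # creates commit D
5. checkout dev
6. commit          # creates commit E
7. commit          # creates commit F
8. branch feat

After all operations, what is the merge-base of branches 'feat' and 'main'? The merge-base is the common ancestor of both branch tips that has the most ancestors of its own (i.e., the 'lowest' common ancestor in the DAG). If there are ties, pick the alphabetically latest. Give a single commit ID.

Answer: A

Derivation:
After op 1 (branch): HEAD=main@A [dev=A main=A]
After op 2 (commit): HEAD=main@B [dev=A main=B]
After op 3 (commit): HEAD=main@C [dev=A main=C]
After op 4 (merge): HEAD=main@D [dev=A main=D]
After op 5 (checkout): HEAD=dev@A [dev=A main=D]
After op 6 (commit): HEAD=dev@E [dev=E main=D]
After op 7 (commit): HEAD=dev@F [dev=F main=D]
After op 8 (branch): HEAD=dev@F [dev=F feat=F main=D]
ancestors(feat=F): ['A', 'E', 'F']
ancestors(main=D): ['A', 'B', 'C', 'D']
common: ['A']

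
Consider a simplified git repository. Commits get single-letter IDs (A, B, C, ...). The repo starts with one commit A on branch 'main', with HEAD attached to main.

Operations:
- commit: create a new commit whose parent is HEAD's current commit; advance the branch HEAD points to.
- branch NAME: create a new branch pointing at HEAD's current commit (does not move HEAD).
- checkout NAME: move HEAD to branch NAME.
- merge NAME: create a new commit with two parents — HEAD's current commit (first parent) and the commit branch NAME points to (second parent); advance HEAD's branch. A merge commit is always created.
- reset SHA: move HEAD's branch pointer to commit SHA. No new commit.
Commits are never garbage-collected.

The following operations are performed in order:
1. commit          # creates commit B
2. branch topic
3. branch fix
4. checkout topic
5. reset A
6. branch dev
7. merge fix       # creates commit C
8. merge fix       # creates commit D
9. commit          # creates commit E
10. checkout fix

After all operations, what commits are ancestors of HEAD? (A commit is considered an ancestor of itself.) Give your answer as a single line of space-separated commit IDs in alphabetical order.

Answer: A B

Derivation:
After op 1 (commit): HEAD=main@B [main=B]
After op 2 (branch): HEAD=main@B [main=B topic=B]
After op 3 (branch): HEAD=main@B [fix=B main=B topic=B]
After op 4 (checkout): HEAD=topic@B [fix=B main=B topic=B]
After op 5 (reset): HEAD=topic@A [fix=B main=B topic=A]
After op 6 (branch): HEAD=topic@A [dev=A fix=B main=B topic=A]
After op 7 (merge): HEAD=topic@C [dev=A fix=B main=B topic=C]
After op 8 (merge): HEAD=topic@D [dev=A fix=B main=B topic=D]
After op 9 (commit): HEAD=topic@E [dev=A fix=B main=B topic=E]
After op 10 (checkout): HEAD=fix@B [dev=A fix=B main=B topic=E]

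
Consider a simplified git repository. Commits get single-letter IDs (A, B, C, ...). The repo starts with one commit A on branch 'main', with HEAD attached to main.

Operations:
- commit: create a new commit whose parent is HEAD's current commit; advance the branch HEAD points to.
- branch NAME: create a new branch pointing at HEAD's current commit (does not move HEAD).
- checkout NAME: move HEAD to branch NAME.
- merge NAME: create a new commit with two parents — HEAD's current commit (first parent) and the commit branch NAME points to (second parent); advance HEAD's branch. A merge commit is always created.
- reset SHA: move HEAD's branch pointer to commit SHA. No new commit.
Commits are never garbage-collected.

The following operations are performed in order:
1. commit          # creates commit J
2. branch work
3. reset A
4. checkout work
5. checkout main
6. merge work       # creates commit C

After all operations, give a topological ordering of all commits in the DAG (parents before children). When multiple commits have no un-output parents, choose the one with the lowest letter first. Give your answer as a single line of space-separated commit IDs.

Answer: A J C

Derivation:
After op 1 (commit): HEAD=main@J [main=J]
After op 2 (branch): HEAD=main@J [main=J work=J]
After op 3 (reset): HEAD=main@A [main=A work=J]
After op 4 (checkout): HEAD=work@J [main=A work=J]
After op 5 (checkout): HEAD=main@A [main=A work=J]
After op 6 (merge): HEAD=main@C [main=C work=J]
commit A: parents=[]
commit C: parents=['A', 'J']
commit J: parents=['A']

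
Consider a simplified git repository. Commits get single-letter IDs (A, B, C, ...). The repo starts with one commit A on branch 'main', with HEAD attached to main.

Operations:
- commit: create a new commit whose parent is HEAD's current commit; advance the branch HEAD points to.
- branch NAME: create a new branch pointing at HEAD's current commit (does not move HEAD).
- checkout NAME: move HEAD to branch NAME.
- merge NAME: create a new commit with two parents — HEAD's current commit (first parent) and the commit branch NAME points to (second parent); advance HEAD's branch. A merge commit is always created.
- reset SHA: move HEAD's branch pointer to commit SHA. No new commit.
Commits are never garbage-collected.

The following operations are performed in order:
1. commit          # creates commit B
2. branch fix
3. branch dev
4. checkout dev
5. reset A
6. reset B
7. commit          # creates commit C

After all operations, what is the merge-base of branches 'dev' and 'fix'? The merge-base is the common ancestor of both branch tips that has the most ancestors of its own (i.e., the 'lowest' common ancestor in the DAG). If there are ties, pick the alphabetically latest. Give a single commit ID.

Answer: B

Derivation:
After op 1 (commit): HEAD=main@B [main=B]
After op 2 (branch): HEAD=main@B [fix=B main=B]
After op 3 (branch): HEAD=main@B [dev=B fix=B main=B]
After op 4 (checkout): HEAD=dev@B [dev=B fix=B main=B]
After op 5 (reset): HEAD=dev@A [dev=A fix=B main=B]
After op 6 (reset): HEAD=dev@B [dev=B fix=B main=B]
After op 7 (commit): HEAD=dev@C [dev=C fix=B main=B]
ancestors(dev=C): ['A', 'B', 'C']
ancestors(fix=B): ['A', 'B']
common: ['A', 'B']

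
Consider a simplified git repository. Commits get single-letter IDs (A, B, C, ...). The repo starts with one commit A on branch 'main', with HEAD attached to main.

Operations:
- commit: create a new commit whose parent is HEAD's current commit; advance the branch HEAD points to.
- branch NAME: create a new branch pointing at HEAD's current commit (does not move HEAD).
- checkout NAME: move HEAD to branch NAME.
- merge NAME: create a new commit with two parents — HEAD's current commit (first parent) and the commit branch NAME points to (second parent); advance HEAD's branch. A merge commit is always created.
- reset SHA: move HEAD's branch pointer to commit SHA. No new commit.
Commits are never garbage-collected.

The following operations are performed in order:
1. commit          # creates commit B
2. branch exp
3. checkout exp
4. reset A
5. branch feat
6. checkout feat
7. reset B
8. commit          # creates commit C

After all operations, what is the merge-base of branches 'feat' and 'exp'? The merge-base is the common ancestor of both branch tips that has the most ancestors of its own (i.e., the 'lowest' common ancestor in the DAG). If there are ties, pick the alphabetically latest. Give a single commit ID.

Answer: A

Derivation:
After op 1 (commit): HEAD=main@B [main=B]
After op 2 (branch): HEAD=main@B [exp=B main=B]
After op 3 (checkout): HEAD=exp@B [exp=B main=B]
After op 4 (reset): HEAD=exp@A [exp=A main=B]
After op 5 (branch): HEAD=exp@A [exp=A feat=A main=B]
After op 6 (checkout): HEAD=feat@A [exp=A feat=A main=B]
After op 7 (reset): HEAD=feat@B [exp=A feat=B main=B]
After op 8 (commit): HEAD=feat@C [exp=A feat=C main=B]
ancestors(feat=C): ['A', 'B', 'C']
ancestors(exp=A): ['A']
common: ['A']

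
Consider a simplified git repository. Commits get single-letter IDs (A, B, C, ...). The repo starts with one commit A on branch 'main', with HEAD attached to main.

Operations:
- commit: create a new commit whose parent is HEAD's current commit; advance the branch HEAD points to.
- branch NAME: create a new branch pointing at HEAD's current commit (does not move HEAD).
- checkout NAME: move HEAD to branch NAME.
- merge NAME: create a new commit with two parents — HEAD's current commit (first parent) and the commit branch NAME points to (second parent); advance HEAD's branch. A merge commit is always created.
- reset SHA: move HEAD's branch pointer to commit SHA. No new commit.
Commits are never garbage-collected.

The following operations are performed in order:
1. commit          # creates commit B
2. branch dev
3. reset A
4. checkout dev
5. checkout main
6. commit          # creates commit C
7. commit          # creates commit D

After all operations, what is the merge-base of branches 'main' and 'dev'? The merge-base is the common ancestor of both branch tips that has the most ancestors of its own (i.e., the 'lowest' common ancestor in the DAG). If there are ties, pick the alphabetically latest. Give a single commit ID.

Answer: A

Derivation:
After op 1 (commit): HEAD=main@B [main=B]
After op 2 (branch): HEAD=main@B [dev=B main=B]
After op 3 (reset): HEAD=main@A [dev=B main=A]
After op 4 (checkout): HEAD=dev@B [dev=B main=A]
After op 5 (checkout): HEAD=main@A [dev=B main=A]
After op 6 (commit): HEAD=main@C [dev=B main=C]
After op 7 (commit): HEAD=main@D [dev=B main=D]
ancestors(main=D): ['A', 'C', 'D']
ancestors(dev=B): ['A', 'B']
common: ['A']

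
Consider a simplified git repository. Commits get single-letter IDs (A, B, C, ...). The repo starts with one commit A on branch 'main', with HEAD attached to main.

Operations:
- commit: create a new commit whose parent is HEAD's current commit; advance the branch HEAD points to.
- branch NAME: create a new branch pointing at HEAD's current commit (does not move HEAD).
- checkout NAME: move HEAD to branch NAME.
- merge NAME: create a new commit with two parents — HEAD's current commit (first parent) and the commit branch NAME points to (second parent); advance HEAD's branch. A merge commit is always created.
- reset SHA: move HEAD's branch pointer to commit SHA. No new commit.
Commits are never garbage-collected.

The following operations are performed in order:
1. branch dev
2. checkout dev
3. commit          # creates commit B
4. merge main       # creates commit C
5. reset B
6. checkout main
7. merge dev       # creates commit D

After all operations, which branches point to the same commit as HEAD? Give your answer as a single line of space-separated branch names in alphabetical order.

After op 1 (branch): HEAD=main@A [dev=A main=A]
After op 2 (checkout): HEAD=dev@A [dev=A main=A]
After op 3 (commit): HEAD=dev@B [dev=B main=A]
After op 4 (merge): HEAD=dev@C [dev=C main=A]
After op 5 (reset): HEAD=dev@B [dev=B main=A]
After op 6 (checkout): HEAD=main@A [dev=B main=A]
After op 7 (merge): HEAD=main@D [dev=B main=D]

Answer: main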